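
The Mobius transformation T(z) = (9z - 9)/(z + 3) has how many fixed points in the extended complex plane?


Step 1: Fixed points satisfy T(z) = z
Step 2: z^2 - 6z + 9 = 0
Step 3: Discriminant = (-6)^2 - 4*1*9 = 0
Step 4: Number of fixed points = 1

1


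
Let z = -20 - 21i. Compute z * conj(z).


Step 1: conj(z) = -20 + 21i
Step 2: z * conj(z) = (-20)^2 + (-21)^2
Step 3: = 400 + 441 = 841

841


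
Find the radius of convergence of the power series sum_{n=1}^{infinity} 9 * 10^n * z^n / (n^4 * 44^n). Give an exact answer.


Step 1: General term a_n = 9 * 10^n / (n^4 * 44^n)
Step 2: By the root test, |a_n|^(1/n) = 9^(1/n) * 10 / (n^(4/n) * 44) -> 10/44 as n -> infinity (since 9^(1/n) -> 1 and n^(4/n) -> 1)
Step 3: R = 1/lim|a_n|^(1/n) = 44/10 = 22/5

22/5


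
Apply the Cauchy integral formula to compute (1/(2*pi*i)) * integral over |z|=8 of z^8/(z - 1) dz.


Step 1: f(z) = z^8, a = 1 is inside |z| = 8
Step 2: By Cauchy integral formula: (1/(2pi*i)) * integral = f(a)
Step 3: f(1) = 1^8 = 1

1


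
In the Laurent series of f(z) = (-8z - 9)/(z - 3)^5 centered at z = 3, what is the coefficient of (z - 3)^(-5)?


Step 1: Write the numerator in powers of (z - 3): -8z - 9 = -8(z - 3) + (-8*3 - 9) = -8(z - 3) - 33
Step 2: Divide by (z - 3)^5: f(z) = -33(z - 3)^(-5) - 8(z - 3)^(-4)
Step 3: This finite sum is the Laurent series of f about z = 3.
Step 4: Coefficient of (z - 3)^(-5) = -8*3 - 9 = -33

-33


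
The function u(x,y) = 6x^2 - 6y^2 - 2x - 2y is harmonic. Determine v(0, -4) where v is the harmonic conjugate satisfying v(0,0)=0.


Step 1: v_x = -u_y = 12y + 2
Step 2: v_y = u_x = 12x - 2
Step 3: v = 12xy + 2x - 2y + C
Step 4: v(0,0) = 0 => C = 0
Step 5: v(0, -4) = 8

8


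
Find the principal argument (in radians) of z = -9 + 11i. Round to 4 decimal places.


Step 1: z = -9 + 11i
Step 2: arg(z) = atan2(11, -9)
Step 3: arg(z) = 2.2565

2.2565


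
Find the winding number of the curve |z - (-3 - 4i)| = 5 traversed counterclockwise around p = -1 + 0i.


Step 1: Center c = (-3, -4), radius = 5
Step 2: |p - c|^2 = 2^2 + 4^2 = 20
Step 3: r^2 = 25
Step 4: |p-c| < r so winding number = 1

1


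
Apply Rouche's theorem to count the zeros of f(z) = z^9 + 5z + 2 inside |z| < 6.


Step 1: On |z| = 6 the three terms have sizes |z^9| = 6^9 = 10077696, |5z| = 5*6 = 30, |2| = 2
Step 2: The dominant term is g(z) = z^9; let h(z) = 5z + 2 so f = g + h
Step 3: On |z| = 6: |g| = 10077696 and |h| <= 30 + 2 = 32
Step 4: Since 10077696 > 32, |h| < |g| on |z| = 6, so by Rouche f has the same number of zeros as g inside |z| < 6
Step 5: g(z) = z^9 has 9 zeros (all at the origin) inside |z| < 6. Answer = 9

9


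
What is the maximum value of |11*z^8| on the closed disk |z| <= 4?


Step 1: On |z| = 4, |f(z)| = 11 * |z|^8 = 11 * 4^8
Step 2: By maximum modulus principle, maximum is on boundary.
Step 3: Maximum = 11 * 65536 = 720896

720896


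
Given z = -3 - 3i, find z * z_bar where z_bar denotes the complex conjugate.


Step 1: conj(z) = -3 + 3i
Step 2: z * conj(z) = (-3)^2 + (-3)^2
Step 3: = 9 + 9 = 18

18


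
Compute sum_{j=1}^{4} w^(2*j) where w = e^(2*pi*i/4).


Step 1: The sum sum_{j=1}^{n} w^(k*j) equals n if n | k, else 0.
Step 2: Here n = 4, k = 2
Step 3: Does n divide k? 4 | 2 -> False
Step 4: Sum = 0

0


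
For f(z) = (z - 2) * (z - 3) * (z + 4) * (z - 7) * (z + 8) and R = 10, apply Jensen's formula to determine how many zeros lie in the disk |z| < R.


Jensen's formula: (1/2pi)*integral log|f(Re^it)|dt = log|f(0)| + sum_{|a_k|<R} log(R/|a_k|)
Step 1: f(0) = (-2) * (-3) * 4 * (-7) * 8 = -1344
Step 2: log|f(0)| = log|2| + log|3| + log|-4| + log|7| + log|-8| = 7.2034
Step 3: Zeros inside |z| < 10: 2, 3, -4, 7, -8
Step 4: Jensen sum = log(10/2) + log(10/3) + log(10/4) + log(10/7) + log(10/8) = 4.3095
Step 5: n(R) = number of terms in the Jensen sum = count of zeros inside |z| < 10 = 5

5


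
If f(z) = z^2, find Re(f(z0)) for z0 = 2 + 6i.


Step 1: z0 = 2 + 6i
Step 2: z0^2 = 2^2 - 6^2 + 24i
Step 3: real part = 4 - 36 = -32

-32


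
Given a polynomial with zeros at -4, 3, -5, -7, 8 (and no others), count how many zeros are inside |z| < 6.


Step 1: Check each root:
  z = -4: |-4| = 4 < 6
  z = 3: |3| = 3 < 6
  z = -5: |-5| = 5 < 6
  z = -7: |-7| = 7 >= 6
  z = 8: |8| = 8 >= 6
Step 2: Count = 3

3


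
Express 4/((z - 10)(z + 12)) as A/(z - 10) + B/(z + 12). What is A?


Step 1: Multiply both sides by (z - 10) and set z = 10
Step 2: A = 4 / (10 + 12)
Step 3: A = 4 / 22
Step 4: A = 2/11

2/11


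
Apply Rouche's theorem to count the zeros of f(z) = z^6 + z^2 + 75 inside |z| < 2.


Step 1: On |z| = 2 the three terms have sizes |z^6| = 2^6 = 64, |z^2| = 2^2 = 4, |75| = 75
Step 2: The dominant term is g(z) = 75; let h(z) = z^6 + z^2 so f = g + h
Step 3: On |z| = 2: |g| = 75 and |h| <= 64 + 4 = 68
Step 4: Since 75 > 68, |h| < |g| on |z| = 2, so by Rouche f has the same number of zeros as g inside |z| < 2
Step 5: g(z) = 75 is a nonzero constant with no zeros inside |z| < 2. Answer = 0

0


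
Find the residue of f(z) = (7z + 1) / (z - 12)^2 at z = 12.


Step 1: Pole of order 2 at z = 12
Step 2: Res = lim d/dz [(z - 12)^2 * f(z)] as z -> 12
Step 3: (z - 12)^2 * f(z) = 7z + 1
Step 4: d/dz[7z + 1] = 7

7


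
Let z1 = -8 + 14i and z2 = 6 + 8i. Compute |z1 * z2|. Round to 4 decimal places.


Step 1: |z1| = sqrt((-8)^2 + 14^2) = sqrt(260)
Step 2: |z2| = sqrt(6^2 + 8^2) = sqrt(100)
Step 3: |z1*z2| = |z1|*|z2| = sqrt(260) * sqrt(100) = sqrt(260 * 100) = sqrt(26000)
Step 4: = 161.2452

161.2452


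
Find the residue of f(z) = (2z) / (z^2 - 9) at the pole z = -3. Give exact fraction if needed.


Step 1: Q(z) = z^2 - 9 = (z + 3)(z - 3)
Step 2: Q'(z) = 2z
Step 3: Q'(-3) = -6, P(-3) = -6
Step 4: Res = P(-3)/Q'(-3) = -6/(-6) = 1

1


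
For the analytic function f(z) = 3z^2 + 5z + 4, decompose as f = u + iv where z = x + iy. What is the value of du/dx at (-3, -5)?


Step 1: f(z) = 3(x+iy)^2 + 5(x+iy) + 4
Step 2: u = 3(x^2 - y^2) + 5x + 4
Step 3: u_x = 6x + 5
Step 4: At (-3, -5): u_x = -18 + 5 = -13

-13


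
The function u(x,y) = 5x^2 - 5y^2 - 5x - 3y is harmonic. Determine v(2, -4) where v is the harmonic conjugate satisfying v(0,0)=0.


Step 1: v_x = -u_y = 10y + 3
Step 2: v_y = u_x = 10x - 5
Step 3: v = 10xy + 3x - 5y + C
Step 4: v(0,0) = 0 => C = 0
Step 5: v(2, -4) = -54

-54


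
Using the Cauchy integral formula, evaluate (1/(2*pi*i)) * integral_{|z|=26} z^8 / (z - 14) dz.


Step 1: f(z) = z^8, a = 14 is inside |z| = 26
Step 2: By Cauchy integral formula: (1/(2pi*i)) * integral = f(a)
Step 3: f(14) = 14^8 = 1475789056

1475789056


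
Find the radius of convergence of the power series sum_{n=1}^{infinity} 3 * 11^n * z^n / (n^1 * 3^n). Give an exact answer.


Step 1: General term a_n = 3 * 11^n / (n^1 * 3^n)
Step 2: By the root test, |a_n|^(1/n) = 3^(1/n) * 11 / (n^(1/n) * 3) -> 11/3 as n -> infinity (since 3^(1/n) -> 1 and n^(1/n) -> 1)
Step 3: R = 1/lim|a_n|^(1/n) = 3/11

3/11


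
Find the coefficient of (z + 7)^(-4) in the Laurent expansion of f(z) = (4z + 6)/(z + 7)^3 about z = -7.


Step 1: Write the numerator in powers of (z + 7): 4z + 6 = 4(z + 7) + (4*(-7) + 6) = 4(z + 7) - 22
Step 2: Divide by (z + 7)^3: f(z) = -22(z + 7)^(-3) + 4(z + 7)^(-2)
Step 3: This finite sum is the Laurent series of f about z = -7.
Step 4: Only the powers -3 and -2 appear, so the coefficient of (z + 7)^(-4) = 0

0


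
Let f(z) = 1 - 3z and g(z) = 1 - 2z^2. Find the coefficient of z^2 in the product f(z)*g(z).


Step 1: z^2 term in f*g comes from: (1)*(-2z^2) + (-3z)*(0) + (0)*(1)
Step 2: = -2 + 0 + 0
Step 3: = -2

-2


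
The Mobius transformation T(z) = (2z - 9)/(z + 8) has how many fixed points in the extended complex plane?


Step 1: Fixed points satisfy T(z) = z
Step 2: z^2 + 6z + 9 = 0
Step 3: Discriminant = 6^2 - 4*1*9 = 0
Step 4: Number of fixed points = 1

1


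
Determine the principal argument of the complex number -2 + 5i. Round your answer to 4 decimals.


Step 1: z = -2 + 5i
Step 2: arg(z) = atan2(5, -2)
Step 3: arg(z) = 1.9513

1.9513


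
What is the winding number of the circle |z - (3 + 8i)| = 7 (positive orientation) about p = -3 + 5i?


Step 1: Center c = (3, 8), radius = 7
Step 2: |p - c|^2 = (-6)^2 + (-3)^2 = 45
Step 3: r^2 = 49
Step 4: |p-c| < r so winding number = 1

1


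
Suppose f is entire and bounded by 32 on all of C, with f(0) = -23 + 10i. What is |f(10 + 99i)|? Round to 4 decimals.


Step 1: By Liouville's theorem, a bounded entire function is constant.
Step 2: f(z) = f(0) = -23 + 10i for all z.
Step 3: |f(w)| = |-23 + 10i| = sqrt(529 + 100)
Step 4: = 25.0799

25.0799


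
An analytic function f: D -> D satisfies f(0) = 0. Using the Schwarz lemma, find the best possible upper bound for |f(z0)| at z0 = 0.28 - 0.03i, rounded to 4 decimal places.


Step 1: Schwarz lemma: if f: D -> D is analytic with f(0) = 0, then |f(z)| <= |z| for all z in D, and this is sharp (f(z) = z).
Step 2: |z0|^2 = 0.28^2 + (-0.03)^2 = 0.0793
Step 3: |z0| = sqrt(0.0793) = 0.281603
Step 4: Best bound = |z0| = 0.2816

0.2816


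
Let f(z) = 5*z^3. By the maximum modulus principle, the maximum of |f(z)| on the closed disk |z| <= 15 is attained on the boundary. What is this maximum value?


Step 1: On |z| = 15, |f(z)| = 5 * |z|^3 = 5 * 15^3
Step 2: By maximum modulus principle, maximum is on boundary.
Step 3: Maximum = 5 * 3375 = 16875

16875


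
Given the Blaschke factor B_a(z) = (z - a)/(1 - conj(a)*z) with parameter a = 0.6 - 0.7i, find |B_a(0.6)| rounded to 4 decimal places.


Step 1: Numerator z0 - a = 0.6 - (0.6 - 0.7i) = 0 + 0.7i
Step 2: Denominator 1 - conj(a)*z0 = 1 - (0.6 + 0.7i)*0.6 = 0.64 - 0.42i
Step 3: |z0 - a|^2 = 0^2 + 0.7^2 = 0.49; |1 - conj(a)*z0|^2 = 0.64^2 + (-0.42)^2 = 0.586
Step 4: |B_a(0.6)| = sqrt(0.49 / 0.586) = sqrt(0.836177)
Step 5: = 0.9144

0.9144


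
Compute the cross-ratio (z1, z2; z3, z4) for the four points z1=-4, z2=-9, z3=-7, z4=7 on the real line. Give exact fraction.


Step 1: (z1-z3)(z2-z4) = 3 * (-16) = -48
Step 2: (z1-z4)(z2-z3) = (-11) * (-2) = 22
Step 3: Cross-ratio = -48/22 = -24/11

-24/11


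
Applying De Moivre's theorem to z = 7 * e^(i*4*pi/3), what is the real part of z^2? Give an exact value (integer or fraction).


Step 1: By De Moivre's theorem, z^2 = 7^2 * e^(i*2*4*pi/3) = 49 * (cos(8*pi/3) + i*sin(8*pi/3))
Step 2: |z|^2 = 7^2 = 49
Step 3: Reduce the angle mod 2*pi: 8*pi/3 - 2*pi = 2*pi/3
Step 4: cos(2*pi/3) = -1/2
Step 5: Re(z^2) = 49 * (-1/2) = -49/2

-49/2


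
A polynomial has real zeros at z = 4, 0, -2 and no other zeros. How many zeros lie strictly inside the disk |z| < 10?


Step 1: Check each root:
  z = 4: |4| = 4 < 10
  z = 0: |0| = 0 < 10
  z = -2: |-2| = 2 < 10
Step 2: Count = 3

3


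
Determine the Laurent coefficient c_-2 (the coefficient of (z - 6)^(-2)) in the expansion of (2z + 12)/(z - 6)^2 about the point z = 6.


Step 1: Write the numerator in powers of (z - 6): 2z + 12 = 2(z - 6) + (2*6 + 12) = 2(z - 6) + 24
Step 2: Divide by (z - 6)^2: f(z) = 24(z - 6)^(-2) + 2(z - 6)^(-1)
Step 3: This finite sum is the Laurent series of f about z = 6.
Step 4: Coefficient of (z - 6)^(-2) = 2*6 + 12 = 24

24


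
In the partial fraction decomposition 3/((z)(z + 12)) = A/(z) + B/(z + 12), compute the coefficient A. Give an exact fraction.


Step 1: Multiply both sides by (z) and set z = 0
Step 2: A = 3 / (0 + 12)
Step 3: A = 3 / 12
Step 4: A = 1/4

1/4


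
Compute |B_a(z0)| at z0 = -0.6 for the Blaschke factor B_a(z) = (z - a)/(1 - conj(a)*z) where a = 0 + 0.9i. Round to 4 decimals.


Step 1: Numerator z0 - a = -0.6 - (0 + 0.9i) = -0.6 - 0.9i
Step 2: Denominator 1 - conj(a)*z0 = 1 - (0 - 0.9i)*(-0.6) = 1 - 0.54i
Step 3: |z0 - a|^2 = (-0.6)^2 + (-0.9)^2 = 1.17; |1 - conj(a)*z0|^2 = 1^2 + (-0.54)^2 = 1.2916
Step 4: |B_a(-0.6)| = sqrt(1.17 / 1.2916) = sqrt(0.905853)
Step 5: = 0.9518

0.9518


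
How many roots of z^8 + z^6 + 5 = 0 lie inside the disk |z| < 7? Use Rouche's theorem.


Step 1: On |z| = 7 the three terms have sizes |z^8| = 7^8 = 5764801, |z^6| = 7^6 = 117649, |5| = 5
Step 2: The dominant term is g(z) = z^8; let h(z) = z^6 + 5 so f = g + h
Step 3: On |z| = 7: |g| = 5764801 and |h| <= 117649 + 5 = 117654
Step 4: Since 5764801 > 117654, |h| < |g| on |z| = 7, so by Rouche f has the same number of zeros as g inside |z| < 7
Step 5: g(z) = z^8 has 8 zeros (all at the origin) inside |z| < 7. Answer = 8

8


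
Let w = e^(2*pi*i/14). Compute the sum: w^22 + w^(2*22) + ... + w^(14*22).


Step 1: The sum sum_{j=1}^{n} w^(k*j) equals n if n | k, else 0.
Step 2: Here n = 14, k = 22
Step 3: Does n divide k? 14 | 22 -> False
Step 4: Sum = 0

0


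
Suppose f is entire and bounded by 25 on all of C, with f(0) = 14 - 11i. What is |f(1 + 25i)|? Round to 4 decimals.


Step 1: By Liouville's theorem, a bounded entire function is constant.
Step 2: f(z) = f(0) = 14 - 11i for all z.
Step 3: |f(w)| = |14 - 11i| = sqrt(196 + 121)
Step 4: = 17.8045

17.8045


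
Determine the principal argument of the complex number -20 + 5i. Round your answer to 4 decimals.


Step 1: z = -20 + 5i
Step 2: arg(z) = atan2(5, -20)
Step 3: arg(z) = 2.8966

2.8966


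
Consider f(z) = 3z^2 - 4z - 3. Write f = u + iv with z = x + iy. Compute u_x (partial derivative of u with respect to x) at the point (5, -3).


Step 1: f(z) = 3(x+iy)^2 - 4(x+iy) - 3
Step 2: u = 3(x^2 - y^2) - 4x - 3
Step 3: u_x = 6x - 4
Step 4: At (5, -3): u_x = 30 - 4 = 26

26


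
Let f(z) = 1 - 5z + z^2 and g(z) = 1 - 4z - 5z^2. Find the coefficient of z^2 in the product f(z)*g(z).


Step 1: z^2 term in f*g comes from: (1)*(-5z^2) + (-5z)*(-4z) + (z^2)*(1)
Step 2: = -5 + 20 + 1
Step 3: = 16

16


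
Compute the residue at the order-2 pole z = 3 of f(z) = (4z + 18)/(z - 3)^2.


Step 1: Pole of order 2 at z = 3
Step 2: Res = lim d/dz [(z - 3)^2 * f(z)] as z -> 3
Step 3: (z - 3)^2 * f(z) = 4z + 18
Step 4: d/dz[4z + 18] = 4

4


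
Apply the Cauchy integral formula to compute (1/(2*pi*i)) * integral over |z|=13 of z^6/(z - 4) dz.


Step 1: f(z) = z^6, a = 4 is inside |z| = 13
Step 2: By Cauchy integral formula: (1/(2pi*i)) * integral = f(a)
Step 3: f(4) = 4^6 = 4096

4096


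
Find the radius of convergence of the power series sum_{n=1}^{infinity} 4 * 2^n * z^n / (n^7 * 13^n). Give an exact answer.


Step 1: General term a_n = 4 * 2^n / (n^7 * 13^n)
Step 2: By the root test, |a_n|^(1/n) = 4^(1/n) * 2 / (n^(7/n) * 13) -> 2/13 as n -> infinity (since 4^(1/n) -> 1 and n^(7/n) -> 1)
Step 3: R = 1/lim|a_n|^(1/n) = 13/2

13/2


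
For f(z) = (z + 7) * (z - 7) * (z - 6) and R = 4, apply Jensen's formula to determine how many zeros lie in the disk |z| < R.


Jensen's formula: (1/2pi)*integral log|f(Re^it)|dt = log|f(0)| + sum_{|a_k|<R} log(R/|a_k|)
Step 1: f(0) = 7 * (-7) * (-6) = 294
Step 2: log|f(0)| = log|-7| + log|7| + log|6| = 5.6836
Step 3: Zeros inside |z| < 4: none
Step 4: Jensen sum = (empty sum) = 0
Step 5: n(R) = number of terms in the Jensen sum = count of zeros inside |z| < 4 = 0

0


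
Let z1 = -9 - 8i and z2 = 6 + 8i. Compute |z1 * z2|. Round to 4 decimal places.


Step 1: |z1| = sqrt((-9)^2 + (-8)^2) = sqrt(145)
Step 2: |z2| = sqrt(6^2 + 8^2) = sqrt(100)
Step 3: |z1*z2| = |z1|*|z2| = sqrt(145) * sqrt(100) = sqrt(145 * 100) = sqrt(14500)
Step 4: = 120.4159

120.4159


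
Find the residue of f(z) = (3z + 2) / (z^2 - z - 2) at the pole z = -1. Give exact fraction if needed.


Step 1: Q(z) = z^2 - z - 2 = (z + 1)(z - 2)
Step 2: Q'(z) = 2z - 1
Step 3: Q'(-1) = -3, P(-1) = -1
Step 4: Res = P(-1)/Q'(-1) = -1/(-3) = 1/3

1/3


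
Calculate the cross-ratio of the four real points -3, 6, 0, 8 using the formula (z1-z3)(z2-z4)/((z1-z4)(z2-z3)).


Step 1: (z1-z3)(z2-z4) = (-3) * (-2) = 6
Step 2: (z1-z4)(z2-z3) = (-11) * 6 = -66
Step 3: Cross-ratio = -6/66 = -1/11

-1/11


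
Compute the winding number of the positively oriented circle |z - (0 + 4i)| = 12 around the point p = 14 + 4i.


Step 1: Center c = (0, 4), radius = 12
Step 2: |p - c|^2 = 14^2 + 0^2 = 196
Step 3: r^2 = 144
Step 4: |p-c| > r so winding number = 0

0


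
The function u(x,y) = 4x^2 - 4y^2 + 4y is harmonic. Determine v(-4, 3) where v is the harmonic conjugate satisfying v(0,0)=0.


Step 1: v_x = -u_y = 8y - 4
Step 2: v_y = u_x = 8x + 0
Step 3: v = 8xy - 4x + C
Step 4: v(0,0) = 0 => C = 0
Step 5: v(-4, 3) = -80

-80


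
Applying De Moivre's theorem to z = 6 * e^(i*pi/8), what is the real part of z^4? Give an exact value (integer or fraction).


Step 1: By De Moivre's theorem, z^4 = 6^4 * e^(i*4*pi/8) = 1296 * (cos(pi/2) + i*sin(pi/2))
Step 2: |z|^4 = 6^4 = 1296
Step 3: The angle pi/2 already lies in [0, 2*pi)
Step 4: cos(pi/2) = 0
Step 5: Re(z^4) = 1296 * 0 = 0

0


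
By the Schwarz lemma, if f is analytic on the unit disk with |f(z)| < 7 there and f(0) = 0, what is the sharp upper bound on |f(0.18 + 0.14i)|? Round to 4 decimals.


Step 1: g = f/7 maps D -> D with g(0) = 0, so by the Schwarz lemma |g(z)| <= |z|, i.e. |f(z)| <= 7|z|; this is sharp (f(z) = 7z).
Step 2: |z0|^2 = 0.18^2 + 0.14^2 = 0.052
Step 3: |z0| = sqrt(0.052) = 0.228035
Step 4: Best bound = 7 * |z0| = 7 * 0.228035 = 1.5962

1.5962


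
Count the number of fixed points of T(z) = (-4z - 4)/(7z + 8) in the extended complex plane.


Step 1: Fixed points satisfy T(z) = z
Step 2: 7z^2 + 12z + 4 = 0
Step 3: Discriminant = 12^2 - 4*7*4 = 32
Step 4: Number of fixed points = 2

2


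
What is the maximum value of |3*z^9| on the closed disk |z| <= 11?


Step 1: On |z| = 11, |f(z)| = 3 * |z|^9 = 3 * 11^9
Step 2: By maximum modulus principle, maximum is on boundary.
Step 3: Maximum = 3 * 2357947691 = 7073843073

7073843073


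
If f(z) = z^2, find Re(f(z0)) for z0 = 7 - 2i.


Step 1: z0 = 7 - 2i
Step 2: z0^2 = 7^2 - (-2)^2 - 28i
Step 3: real part = 49 - 4 = 45

45


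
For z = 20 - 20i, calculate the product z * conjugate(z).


Step 1: conj(z) = 20 + 20i
Step 2: z * conj(z) = 20^2 + (-20)^2
Step 3: = 400 + 400 = 800

800


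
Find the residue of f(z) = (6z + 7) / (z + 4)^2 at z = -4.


Step 1: Pole of order 2 at z = -4
Step 2: Res = lim d/dz [(z + 4)^2 * f(z)] as z -> -4
Step 3: (z + 4)^2 * f(z) = 6z + 7
Step 4: d/dz[6z + 7] = 6

6


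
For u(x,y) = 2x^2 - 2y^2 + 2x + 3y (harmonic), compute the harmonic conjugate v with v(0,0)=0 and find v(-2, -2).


Step 1: v_x = -u_y = 4y - 3
Step 2: v_y = u_x = 4x + 2
Step 3: v = 4xy - 3x + 2y + C
Step 4: v(0,0) = 0 => C = 0
Step 5: v(-2, -2) = 18

18


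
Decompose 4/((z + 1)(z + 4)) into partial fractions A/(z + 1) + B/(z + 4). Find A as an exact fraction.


Step 1: Multiply both sides by (z + 1) and set z = -1
Step 2: A = 4 / (-1 + 4)
Step 3: A = 4 / 3
Step 4: A = 4/3

4/3


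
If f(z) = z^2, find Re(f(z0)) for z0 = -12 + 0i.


Step 1: z0 = -12 + 0i
Step 2: z0^2 = (-12)^2 - 0^2 + 0i
Step 3: real part = 144 - 0 = 144

144


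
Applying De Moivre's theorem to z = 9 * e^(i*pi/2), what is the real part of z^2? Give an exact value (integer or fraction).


Step 1: By De Moivre's theorem, z^2 = 9^2 * e^(i*2*pi/2) = 81 * (cos(pi) + i*sin(pi))
Step 2: |z|^2 = 9^2 = 81
Step 3: The angle pi already lies in [0, 2*pi)
Step 4: cos(pi) = -1
Step 5: Re(z^2) = 81 * (-1) = -81

-81


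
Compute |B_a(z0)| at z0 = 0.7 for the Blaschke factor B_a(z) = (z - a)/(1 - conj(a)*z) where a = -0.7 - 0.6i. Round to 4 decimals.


Step 1: Numerator z0 - a = 0.7 - (-0.7 - 0.6i) = 1.4 + 0.6i
Step 2: Denominator 1 - conj(a)*z0 = 1 - (-0.7 + 0.6i)*0.7 = 1.49 - 0.42i
Step 3: |z0 - a|^2 = 1.4^2 + 0.6^2 = 2.32; |1 - conj(a)*z0|^2 = 1.49^2 + (-0.42)^2 = 2.3965
Step 4: |B_a(0.7)| = sqrt(2.32 / 2.3965) = sqrt(0.968078)
Step 5: = 0.9839

0.9839


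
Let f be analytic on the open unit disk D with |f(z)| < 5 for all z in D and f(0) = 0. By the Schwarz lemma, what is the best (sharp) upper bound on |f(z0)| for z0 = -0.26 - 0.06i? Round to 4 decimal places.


Step 1: g = f/5 maps D -> D with g(0) = 0, so by the Schwarz lemma |g(z)| <= |z|, i.e. |f(z)| <= 5|z|; this is sharp (f(z) = 5z).
Step 2: |z0|^2 = (-0.26)^2 + (-0.06)^2 = 0.0712
Step 3: |z0| = sqrt(0.0712) = 0.266833
Step 4: Best bound = 5 * |z0| = 5 * 0.266833 = 1.3342

1.3342


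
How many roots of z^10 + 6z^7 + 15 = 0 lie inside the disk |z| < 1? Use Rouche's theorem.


Step 1: On |z| = 1 the three terms have sizes |z^10| = 1^10 = 1, |6z^7| = 6*1^7 = 6, |15| = 15
Step 2: The dominant term is g(z) = 15; let h(z) = z^10 + 6z^7 so f = g + h
Step 3: On |z| = 1: |g| = 15 and |h| <= 1 + 6 = 7
Step 4: Since 15 > 7, |h| < |g| on |z| = 1, so by Rouche f has the same number of zeros as g inside |z| < 1
Step 5: g(z) = 15 is a nonzero constant with no zeros inside |z| < 1. Answer = 0

0


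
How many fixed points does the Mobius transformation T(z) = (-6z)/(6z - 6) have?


Step 1: Fixed points satisfy T(z) = z
Step 2: 6z^2 = 0
Step 3: Discriminant = 0^2 - 4*6*0 = 0
Step 4: Number of fixed points = 1

1


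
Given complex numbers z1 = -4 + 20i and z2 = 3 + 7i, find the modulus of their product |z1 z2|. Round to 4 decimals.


Step 1: |z1| = sqrt((-4)^2 + 20^2) = sqrt(416)
Step 2: |z2| = sqrt(3^2 + 7^2) = sqrt(58)
Step 3: |z1*z2| = |z1|*|z2| = sqrt(416) * sqrt(58) = sqrt(416 * 58) = sqrt(24128)
Step 4: = 155.3319

155.3319


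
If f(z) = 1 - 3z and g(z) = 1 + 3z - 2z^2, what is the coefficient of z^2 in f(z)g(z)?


Step 1: z^2 term in f*g comes from: (1)*(-2z^2) + (-3z)*(3z) + (0)*(1)
Step 2: = -2 - 9 + 0
Step 3: = -11

-11


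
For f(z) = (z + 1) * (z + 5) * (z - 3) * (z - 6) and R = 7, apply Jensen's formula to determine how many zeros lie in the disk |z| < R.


Jensen's formula: (1/2pi)*integral log|f(Re^it)|dt = log|f(0)| + sum_{|a_k|<R} log(R/|a_k|)
Step 1: f(0) = 1 * 5 * (-3) * (-6) = 90
Step 2: log|f(0)| = log|-1| + log|-5| + log|3| + log|6| = 4.4998
Step 3: Zeros inside |z| < 7: -1, -5, 3, 6
Step 4: Jensen sum = log(7/1) + log(7/5) + log(7/3) + log(7/6) = 3.2838
Step 5: n(R) = number of terms in the Jensen sum = count of zeros inside |z| < 7 = 4

4


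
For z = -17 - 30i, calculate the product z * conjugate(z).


Step 1: conj(z) = -17 + 30i
Step 2: z * conj(z) = (-17)^2 + (-30)^2
Step 3: = 289 + 900 = 1189

1189


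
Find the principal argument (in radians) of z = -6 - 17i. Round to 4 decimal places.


Step 1: z = -6 - 17i
Step 2: arg(z) = atan2(-17, -6)
Step 3: arg(z) = -1.9101

-1.9101


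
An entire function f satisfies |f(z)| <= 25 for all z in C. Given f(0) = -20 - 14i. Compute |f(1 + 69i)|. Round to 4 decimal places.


Step 1: By Liouville's theorem, a bounded entire function is constant.
Step 2: f(z) = f(0) = -20 - 14i for all z.
Step 3: |f(w)| = |-20 - 14i| = sqrt(400 + 196)
Step 4: = 24.4131

24.4131


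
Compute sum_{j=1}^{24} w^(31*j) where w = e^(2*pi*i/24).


Step 1: The sum sum_{j=1}^{n} w^(k*j) equals n if n | k, else 0.
Step 2: Here n = 24, k = 31
Step 3: Does n divide k? 24 | 31 -> False
Step 4: Sum = 0

0


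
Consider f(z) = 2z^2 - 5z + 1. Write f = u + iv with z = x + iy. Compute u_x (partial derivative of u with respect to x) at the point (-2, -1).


Step 1: f(z) = 2(x+iy)^2 - 5(x+iy) + 1
Step 2: u = 2(x^2 - y^2) - 5x + 1
Step 3: u_x = 4x - 5
Step 4: At (-2, -1): u_x = -8 - 5 = -13

-13


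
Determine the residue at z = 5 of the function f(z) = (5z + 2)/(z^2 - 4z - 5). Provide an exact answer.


Step 1: Q(z) = z^2 - 4z - 5 = (z - 5)(z + 1)
Step 2: Q'(z) = 2z - 4
Step 3: Q'(5) = 6, P(5) = 27
Step 4: Res = P(5)/Q'(5) = 27/6 = 9/2

9/2


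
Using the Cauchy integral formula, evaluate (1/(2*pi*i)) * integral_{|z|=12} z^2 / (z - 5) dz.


Step 1: f(z) = z^2, a = 5 is inside |z| = 12
Step 2: By Cauchy integral formula: (1/(2pi*i)) * integral = f(a)
Step 3: f(5) = 5^2 = 25

25


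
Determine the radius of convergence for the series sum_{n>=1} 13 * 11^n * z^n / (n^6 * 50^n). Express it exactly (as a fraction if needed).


Step 1: General term a_n = 13 * 11^n / (n^6 * 50^n)
Step 2: By the root test, |a_n|^(1/n) = 13^(1/n) * 11 / (n^(6/n) * 50) -> 11/50 as n -> infinity (since 13^(1/n) -> 1 and n^(6/n) -> 1)
Step 3: R = 1/lim|a_n|^(1/n) = 50/11

50/11


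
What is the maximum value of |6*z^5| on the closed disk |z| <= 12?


Step 1: On |z| = 12, |f(z)| = 6 * |z|^5 = 6 * 12^5
Step 2: By maximum modulus principle, maximum is on boundary.
Step 3: Maximum = 6 * 248832 = 1492992

1492992


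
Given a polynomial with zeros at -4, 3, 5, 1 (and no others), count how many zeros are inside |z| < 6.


Step 1: Check each root:
  z = -4: |-4| = 4 < 6
  z = 3: |3| = 3 < 6
  z = 5: |5| = 5 < 6
  z = 1: |1| = 1 < 6
Step 2: Count = 4

4


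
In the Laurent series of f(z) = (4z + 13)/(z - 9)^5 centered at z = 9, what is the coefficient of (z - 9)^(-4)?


Step 1: Write the numerator in powers of (z - 9): 4z + 13 = 4(z - 9) + (4*9 + 13) = 4(z - 9) + 49
Step 2: Divide by (z - 9)^5: f(z) = 49(z - 9)^(-5) + 4(z - 9)^(-4)
Step 3: This finite sum is the Laurent series of f about z = 9.
Step 4: Coefficient of (z - 9)^(-4) = coefficient of (z - 9) in the re-centred numerator = 4

4


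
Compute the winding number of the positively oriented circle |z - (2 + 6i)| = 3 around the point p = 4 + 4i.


Step 1: Center c = (2, 6), radius = 3
Step 2: |p - c|^2 = 2^2 + (-2)^2 = 8
Step 3: r^2 = 9
Step 4: |p-c| < r so winding number = 1

1


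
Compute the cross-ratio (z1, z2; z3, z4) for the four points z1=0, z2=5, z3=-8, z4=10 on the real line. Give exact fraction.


Step 1: (z1-z3)(z2-z4) = 8 * (-5) = -40
Step 2: (z1-z4)(z2-z3) = (-10) * 13 = -130
Step 3: Cross-ratio = 40/130 = 4/13

4/13


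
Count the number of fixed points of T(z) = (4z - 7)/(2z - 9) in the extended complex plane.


Step 1: Fixed points satisfy T(z) = z
Step 2: 2z^2 - 13z + 7 = 0
Step 3: Discriminant = (-13)^2 - 4*2*7 = 113
Step 4: Number of fixed points = 2

2


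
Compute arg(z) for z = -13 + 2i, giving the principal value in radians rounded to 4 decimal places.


Step 1: z = -13 + 2i
Step 2: arg(z) = atan2(2, -13)
Step 3: arg(z) = 2.9889

2.9889


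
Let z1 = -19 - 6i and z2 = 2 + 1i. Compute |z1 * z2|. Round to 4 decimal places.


Step 1: |z1| = sqrt((-19)^2 + (-6)^2) = sqrt(397)
Step 2: |z2| = sqrt(2^2 + 1^2) = sqrt(5)
Step 3: |z1*z2| = |z1|*|z2| = sqrt(397) * sqrt(5) = sqrt(397 * 5) = sqrt(1985)
Step 4: = 44.5533

44.5533


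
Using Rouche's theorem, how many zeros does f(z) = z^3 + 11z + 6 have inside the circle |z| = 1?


Step 1: On |z| = 1 the three terms have sizes |z^3| = 1^3 = 1, |11z| = 11*1 = 11, |6| = 6
Step 2: The dominant term is g(z) = 11z; let h(z) = z^3 + 6 so f = g + h
Step 3: On |z| = 1: |g| = 11 and |h| <= 1 + 6 = 7
Step 4: Since 11 > 7, |h| < |g| on |z| = 1, so by Rouche f has the same number of zeros as g inside |z| < 1
Step 5: g(z) = 11z has 1 zero (at the origin, multiplicity 1) inside |z| < 1. Answer = 1

1


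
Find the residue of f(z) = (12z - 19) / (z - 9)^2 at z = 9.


Step 1: Pole of order 2 at z = 9
Step 2: Res = lim d/dz [(z - 9)^2 * f(z)] as z -> 9
Step 3: (z - 9)^2 * f(z) = 12z - 19
Step 4: d/dz[12z - 19] = 12

12


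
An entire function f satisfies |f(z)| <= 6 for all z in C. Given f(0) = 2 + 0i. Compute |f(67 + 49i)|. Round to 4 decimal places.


Step 1: By Liouville's theorem, a bounded entire function is constant.
Step 2: f(z) = f(0) = 2 + 0i for all z.
Step 3: |f(w)| = |2 + 0i| = sqrt(4 + 0)
Step 4: = 2.0

2.0


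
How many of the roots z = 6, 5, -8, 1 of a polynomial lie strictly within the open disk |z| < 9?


Step 1: Check each root:
  z = 6: |6| = 6 < 9
  z = 5: |5| = 5 < 9
  z = -8: |-8| = 8 < 9
  z = 1: |1| = 1 < 9
Step 2: Count = 4

4


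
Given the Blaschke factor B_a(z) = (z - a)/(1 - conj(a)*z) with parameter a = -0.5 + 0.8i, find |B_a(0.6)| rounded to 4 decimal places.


Step 1: Numerator z0 - a = 0.6 - (-0.5 + 0.8i) = 1.1 - 0.8i
Step 2: Denominator 1 - conj(a)*z0 = 1 - (-0.5 - 0.8i)*0.6 = 1.3 + 0.48i
Step 3: |z0 - a|^2 = 1.1^2 + (-0.8)^2 = 1.85; |1 - conj(a)*z0|^2 = 1.3^2 + 0.48^2 = 1.9204
Step 4: |B_a(0.6)| = sqrt(1.85 / 1.9204) = sqrt(0.963341)
Step 5: = 0.9815

0.9815


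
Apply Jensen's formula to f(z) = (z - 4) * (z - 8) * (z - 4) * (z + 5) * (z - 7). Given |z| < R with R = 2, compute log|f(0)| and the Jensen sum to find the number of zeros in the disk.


Jensen's formula: (1/2pi)*integral log|f(Re^it)|dt = log|f(0)| + sum_{|a_k|<R} log(R/|a_k|)
Step 1: f(0) = (-4) * (-8) * (-4) * 5 * (-7) = 4480
Step 2: log|f(0)| = log|4| + log|8| + log|4| + log|-5| + log|7| = 8.4074
Step 3: Zeros inside |z| < 2: none
Step 4: Jensen sum = (empty sum) = 0
Step 5: n(R) = number of terms in the Jensen sum = count of zeros inside |z| < 2 = 0

0


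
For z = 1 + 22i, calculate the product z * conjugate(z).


Step 1: conj(z) = 1 - 22i
Step 2: z * conj(z) = 1^2 + 22^2
Step 3: = 1 + 484 = 485

485


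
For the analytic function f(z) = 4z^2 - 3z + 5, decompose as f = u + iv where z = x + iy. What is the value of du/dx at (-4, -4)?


Step 1: f(z) = 4(x+iy)^2 - 3(x+iy) + 5
Step 2: u = 4(x^2 - y^2) - 3x + 5
Step 3: u_x = 8x - 3
Step 4: At (-4, -4): u_x = -32 - 3 = -35

-35


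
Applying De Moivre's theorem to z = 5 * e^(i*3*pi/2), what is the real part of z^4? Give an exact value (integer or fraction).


Step 1: By De Moivre's theorem, z^4 = 5^4 * e^(i*4*3*pi/2) = 625 * (cos(6*pi) + i*sin(6*pi))
Step 2: |z|^4 = 5^4 = 625
Step 3: Reduce the angle mod 2*pi: 6*pi - 6*pi = 0
Step 4: cos(0) = 1
Step 5: Re(z^4) = 625 * 1 = 625

625


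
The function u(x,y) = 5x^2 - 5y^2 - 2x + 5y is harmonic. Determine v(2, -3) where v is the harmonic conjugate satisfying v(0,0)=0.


Step 1: v_x = -u_y = 10y - 5
Step 2: v_y = u_x = 10x - 2
Step 3: v = 10xy - 5x - 2y + C
Step 4: v(0,0) = 0 => C = 0
Step 5: v(2, -3) = -64

-64


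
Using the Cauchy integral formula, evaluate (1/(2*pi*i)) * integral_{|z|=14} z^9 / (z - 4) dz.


Step 1: f(z) = z^9, a = 4 is inside |z| = 14
Step 2: By Cauchy integral formula: (1/(2pi*i)) * integral = f(a)
Step 3: f(4) = 4^9 = 262144

262144


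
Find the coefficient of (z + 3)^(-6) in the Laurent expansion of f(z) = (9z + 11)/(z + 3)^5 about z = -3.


Step 1: Write the numerator in powers of (z + 3): 9z + 11 = 9(z + 3) + (9*(-3) + 11) = 9(z + 3) - 16
Step 2: Divide by (z + 3)^5: f(z) = -16(z + 3)^(-5) + 9(z + 3)^(-4)
Step 3: This finite sum is the Laurent series of f about z = -3.
Step 4: Only the powers -5 and -4 appear, so the coefficient of (z + 3)^(-6) = 0

0


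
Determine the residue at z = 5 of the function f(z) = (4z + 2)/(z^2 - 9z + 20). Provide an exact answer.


Step 1: Q(z) = z^2 - 9z + 20 = (z - 5)(z - 4)
Step 2: Q'(z) = 2z - 9
Step 3: Q'(5) = 1, P(5) = 22
Step 4: Res = P(5)/Q'(5) = 22/1 = 22

22


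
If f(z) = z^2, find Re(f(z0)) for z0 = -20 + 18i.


Step 1: z0 = -20 + 18i
Step 2: z0^2 = (-20)^2 - 18^2 - 720i
Step 3: real part = 400 - 324 = 76

76


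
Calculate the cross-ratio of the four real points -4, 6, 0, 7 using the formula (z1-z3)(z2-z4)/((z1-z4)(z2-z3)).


Step 1: (z1-z3)(z2-z4) = (-4) * (-1) = 4
Step 2: (z1-z4)(z2-z3) = (-11) * 6 = -66
Step 3: Cross-ratio = -4/66 = -2/33

-2/33


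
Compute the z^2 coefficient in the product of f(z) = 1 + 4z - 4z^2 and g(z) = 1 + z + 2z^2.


Step 1: z^2 term in f*g comes from: (1)*(2z^2) + (4z)*(z) + (-4z^2)*(1)
Step 2: = 2 + 4 - 4
Step 3: = 2

2


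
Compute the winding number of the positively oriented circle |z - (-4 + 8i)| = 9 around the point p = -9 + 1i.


Step 1: Center c = (-4, 8), radius = 9
Step 2: |p - c|^2 = (-5)^2 + (-7)^2 = 74
Step 3: r^2 = 81
Step 4: |p-c| < r so winding number = 1

1


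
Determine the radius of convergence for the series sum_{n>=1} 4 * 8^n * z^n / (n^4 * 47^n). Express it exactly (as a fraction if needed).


Step 1: General term a_n = 4 * 8^n / (n^4 * 47^n)
Step 2: By the root test, |a_n|^(1/n) = 4^(1/n) * 8 / (n^(4/n) * 47) -> 8/47 as n -> infinity (since 4^(1/n) -> 1 and n^(4/n) -> 1)
Step 3: R = 1/lim|a_n|^(1/n) = 47/8

47/8


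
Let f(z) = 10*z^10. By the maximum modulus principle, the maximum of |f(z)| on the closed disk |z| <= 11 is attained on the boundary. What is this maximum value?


Step 1: On |z| = 11, |f(z)| = 10 * |z|^10 = 10 * 11^10
Step 2: By maximum modulus principle, maximum is on boundary.
Step 3: Maximum = 10 * 25937424601 = 259374246010

259374246010


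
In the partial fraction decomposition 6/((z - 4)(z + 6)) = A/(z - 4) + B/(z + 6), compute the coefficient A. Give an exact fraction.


Step 1: Multiply both sides by (z - 4) and set z = 4
Step 2: A = 6 / (4 + 6)
Step 3: A = 6 / 10
Step 4: A = 3/5

3/5


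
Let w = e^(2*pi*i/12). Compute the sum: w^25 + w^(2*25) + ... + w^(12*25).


Step 1: The sum sum_{j=1}^{n} w^(k*j) equals n if n | k, else 0.
Step 2: Here n = 12, k = 25
Step 3: Does n divide k? 12 | 25 -> False
Step 4: Sum = 0

0


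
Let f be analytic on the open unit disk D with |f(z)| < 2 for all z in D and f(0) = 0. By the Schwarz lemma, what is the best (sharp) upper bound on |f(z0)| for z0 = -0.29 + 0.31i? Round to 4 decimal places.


Step 1: g = f/2 maps D -> D with g(0) = 0, so by the Schwarz lemma |g(z)| <= |z|, i.e. |f(z)| <= 2|z|; this is sharp (f(z) = 2z).
Step 2: |z0|^2 = (-0.29)^2 + 0.31^2 = 0.1802
Step 3: |z0| = sqrt(0.1802) = 0.4245
Step 4: Best bound = 2 * |z0| = 2 * 0.4245 = 0.849

0.849


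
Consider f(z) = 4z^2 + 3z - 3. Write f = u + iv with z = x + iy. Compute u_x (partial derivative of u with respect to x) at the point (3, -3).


Step 1: f(z) = 4(x+iy)^2 + 3(x+iy) - 3
Step 2: u = 4(x^2 - y^2) + 3x - 3
Step 3: u_x = 8x + 3
Step 4: At (3, -3): u_x = 24 + 3 = 27

27


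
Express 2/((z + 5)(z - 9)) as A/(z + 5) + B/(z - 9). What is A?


Step 1: Multiply both sides by (z + 5) and set z = -5
Step 2: A = 2 / (-5 - 9)
Step 3: A = 2 / (-14)
Step 4: A = -1/7

-1/7


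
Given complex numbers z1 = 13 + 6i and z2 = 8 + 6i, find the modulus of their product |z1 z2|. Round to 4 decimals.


Step 1: |z1| = sqrt(13^2 + 6^2) = sqrt(205)
Step 2: |z2| = sqrt(8^2 + 6^2) = sqrt(100)
Step 3: |z1*z2| = |z1|*|z2| = sqrt(205) * sqrt(100) = sqrt(205 * 100) = sqrt(20500)
Step 4: = 143.1782

143.1782


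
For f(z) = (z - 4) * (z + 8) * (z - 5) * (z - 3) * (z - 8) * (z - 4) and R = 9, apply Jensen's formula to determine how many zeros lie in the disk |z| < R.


Jensen's formula: (1/2pi)*integral log|f(Re^it)|dt = log|f(0)| + sum_{|a_k|<R} log(R/|a_k|)
Step 1: f(0) = (-4) * 8 * (-5) * (-3) * (-8) * (-4) = -15360
Step 2: log|f(0)| = log|4| + log|-8| + log|5| + log|3| + log|8| + log|4| = 9.6395
Step 3: Zeros inside |z| < 9: 4, -8, 5, 3, 8, 4
Step 4: Jensen sum = log(9/4) + log(9/8) + log(9/5) + log(9/3) + log(9/8) + log(9/4) = 3.5438
Step 5: n(R) = number of terms in the Jensen sum = count of zeros inside |z| < 9 = 6

6


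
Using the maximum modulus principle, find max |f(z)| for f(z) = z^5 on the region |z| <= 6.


Step 1: On |z| = 6, |f(z)| = |z|^5 = 6^5
Step 2: By maximum modulus principle, maximum is on boundary.
Step 3: Maximum = 7776 = 7776

7776


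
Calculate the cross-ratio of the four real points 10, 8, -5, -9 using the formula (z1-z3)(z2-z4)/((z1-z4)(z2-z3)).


Step 1: (z1-z3)(z2-z4) = 15 * 17 = 255
Step 2: (z1-z4)(z2-z3) = 19 * 13 = 247
Step 3: Cross-ratio = 255/247 = 255/247

255/247


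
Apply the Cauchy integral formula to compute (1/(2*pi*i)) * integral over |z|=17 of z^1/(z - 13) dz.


Step 1: f(z) = z^1, a = 13 is inside |z| = 17
Step 2: By Cauchy integral formula: (1/(2pi*i)) * integral = f(a)
Step 3: f(13) = 13^1 = 13

13


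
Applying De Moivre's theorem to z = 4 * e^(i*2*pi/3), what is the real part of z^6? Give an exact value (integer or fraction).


Step 1: By De Moivre's theorem, z^6 = 4^6 * e^(i*6*2*pi/3) = 4096 * (cos(4*pi) + i*sin(4*pi))
Step 2: |z|^6 = 4^6 = 4096
Step 3: Reduce the angle mod 2*pi: 4*pi - 4*pi = 0
Step 4: cos(0) = 1
Step 5: Re(z^6) = 4096 * 1 = 4096

4096


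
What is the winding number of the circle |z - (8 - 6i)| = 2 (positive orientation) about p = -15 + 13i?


Step 1: Center c = (8, -6), radius = 2
Step 2: |p - c|^2 = (-23)^2 + 19^2 = 890
Step 3: r^2 = 4
Step 4: |p-c| > r so winding number = 0

0


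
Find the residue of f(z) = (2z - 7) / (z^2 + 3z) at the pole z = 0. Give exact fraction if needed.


Step 1: Q(z) = z^2 + 3z = (z)(z + 3)
Step 2: Q'(z) = 2z + 3
Step 3: Q'(0) = 3, P(0) = -7
Step 4: Res = P(0)/Q'(0) = -7/3 = -7/3

-7/3


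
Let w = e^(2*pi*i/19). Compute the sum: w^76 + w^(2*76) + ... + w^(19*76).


Step 1: The sum sum_{j=1}^{n} w^(k*j) equals n if n | k, else 0.
Step 2: Here n = 19, k = 76
Step 3: Does n divide k? 19 | 76 -> True
Step 4: Sum = 19

19


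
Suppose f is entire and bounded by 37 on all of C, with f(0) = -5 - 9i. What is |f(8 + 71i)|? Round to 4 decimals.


Step 1: By Liouville's theorem, a bounded entire function is constant.
Step 2: f(z) = f(0) = -5 - 9i for all z.
Step 3: |f(w)| = |-5 - 9i| = sqrt(25 + 81)
Step 4: = 10.2956

10.2956


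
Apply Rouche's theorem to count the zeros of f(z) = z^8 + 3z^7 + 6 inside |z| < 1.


Step 1: On |z| = 1 the three terms have sizes |z^8| = 1^8 = 1, |3z^7| = 3*1^7 = 3, |6| = 6
Step 2: The dominant term is g(z) = 6; let h(z) = z^8 + 3z^7 so f = g + h
Step 3: On |z| = 1: |g| = 6 and |h| <= 1 + 3 = 4
Step 4: Since 6 > 4, |h| < |g| on |z| = 1, so by Rouche f has the same number of zeros as g inside |z| < 1
Step 5: g(z) = 6 is a nonzero constant with no zeros inside |z| < 1. Answer = 0

0


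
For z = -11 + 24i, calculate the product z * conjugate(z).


Step 1: conj(z) = -11 - 24i
Step 2: z * conj(z) = (-11)^2 + 24^2
Step 3: = 121 + 576 = 697

697


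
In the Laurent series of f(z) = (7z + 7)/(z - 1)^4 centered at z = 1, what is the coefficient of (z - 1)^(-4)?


Step 1: Write the numerator in powers of (z - 1): 7z + 7 = 7(z - 1) + (7*1 + 7) = 7(z - 1) + 14
Step 2: Divide by (z - 1)^4: f(z) = 14(z - 1)^(-4) + 7(z - 1)^(-3)
Step 3: This finite sum is the Laurent series of f about z = 1.
Step 4: Coefficient of (z - 1)^(-4) = 7*1 + 7 = 14

14


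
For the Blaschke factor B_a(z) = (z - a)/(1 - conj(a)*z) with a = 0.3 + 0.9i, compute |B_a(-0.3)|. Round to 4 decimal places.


Step 1: Numerator z0 - a = -0.3 - (0.3 + 0.9i) = -0.6 - 0.9i
Step 2: Denominator 1 - conj(a)*z0 = 1 - (0.3 - 0.9i)*(-0.3) = 1.09 - 0.27i
Step 3: |z0 - a|^2 = (-0.6)^2 + (-0.9)^2 = 1.17; |1 - conj(a)*z0|^2 = 1.09^2 + (-0.27)^2 = 1.261
Step 4: |B_a(-0.3)| = sqrt(1.17 / 1.261) = sqrt(0.927835)
Step 5: = 0.9632

0.9632


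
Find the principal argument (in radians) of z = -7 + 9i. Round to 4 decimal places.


Step 1: z = -7 + 9i
Step 2: arg(z) = atan2(9, -7)
Step 3: arg(z) = 2.2318

2.2318


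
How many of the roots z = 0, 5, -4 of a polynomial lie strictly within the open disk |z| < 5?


Step 1: Check each root:
  z = 0: |0| = 0 < 5
  z = 5: |5| = 5 >= 5
  z = -4: |-4| = 4 < 5
Step 2: Count = 2

2


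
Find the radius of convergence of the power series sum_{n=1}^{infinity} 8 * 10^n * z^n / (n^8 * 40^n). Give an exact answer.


Step 1: General term a_n = 8 * 10^n / (n^8 * 40^n)
Step 2: By the root test, |a_n|^(1/n) = 8^(1/n) * 10 / (n^(8/n) * 40) -> 10/40 as n -> infinity (since 8^(1/n) -> 1 and n^(8/n) -> 1)
Step 3: R = 1/lim|a_n|^(1/n) = 40/10 = 4

4


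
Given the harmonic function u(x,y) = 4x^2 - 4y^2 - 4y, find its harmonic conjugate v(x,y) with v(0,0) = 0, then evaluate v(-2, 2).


Step 1: v_x = -u_y = 8y + 4
Step 2: v_y = u_x = 8x + 0
Step 3: v = 8xy + 4x + C
Step 4: v(0,0) = 0 => C = 0
Step 5: v(-2, 2) = -40

-40


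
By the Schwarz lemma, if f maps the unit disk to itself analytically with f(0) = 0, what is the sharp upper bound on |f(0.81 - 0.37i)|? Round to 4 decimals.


Step 1: Schwarz lemma: if f: D -> D is analytic with f(0) = 0, then |f(z)| <= |z| for all z in D, and this is sharp (f(z) = z).
Step 2: |z0|^2 = 0.81^2 + (-0.37)^2 = 0.793
Step 3: |z0| = sqrt(0.793) = 0.890505
Step 4: Best bound = |z0| = 0.8905

0.8905


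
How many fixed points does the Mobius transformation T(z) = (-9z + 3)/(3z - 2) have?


Step 1: Fixed points satisfy T(z) = z
Step 2: 3z^2 + 7z - 3 = 0
Step 3: Discriminant = 7^2 - 4*3*(-3) = 85
Step 4: Number of fixed points = 2

2
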